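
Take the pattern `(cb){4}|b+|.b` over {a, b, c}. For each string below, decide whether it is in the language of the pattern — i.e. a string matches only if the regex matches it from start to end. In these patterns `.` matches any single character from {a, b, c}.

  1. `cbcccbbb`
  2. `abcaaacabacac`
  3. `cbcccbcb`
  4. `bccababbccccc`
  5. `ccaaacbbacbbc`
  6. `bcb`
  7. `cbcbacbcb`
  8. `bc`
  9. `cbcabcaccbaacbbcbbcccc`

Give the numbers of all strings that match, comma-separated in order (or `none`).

1 → no match
2 → no match
3 → no match
4 → no match
5 → no match
6 → no match
7 → no match
8 → no match
9 → no match

none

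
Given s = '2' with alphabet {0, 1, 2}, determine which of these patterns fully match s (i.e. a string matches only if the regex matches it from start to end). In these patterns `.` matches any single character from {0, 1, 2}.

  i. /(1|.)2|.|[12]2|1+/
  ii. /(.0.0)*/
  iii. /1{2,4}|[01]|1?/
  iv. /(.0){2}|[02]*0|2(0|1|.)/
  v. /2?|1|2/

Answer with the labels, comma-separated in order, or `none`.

i → match
ii → no match
iii → no match
iv → no match
v → match

i, v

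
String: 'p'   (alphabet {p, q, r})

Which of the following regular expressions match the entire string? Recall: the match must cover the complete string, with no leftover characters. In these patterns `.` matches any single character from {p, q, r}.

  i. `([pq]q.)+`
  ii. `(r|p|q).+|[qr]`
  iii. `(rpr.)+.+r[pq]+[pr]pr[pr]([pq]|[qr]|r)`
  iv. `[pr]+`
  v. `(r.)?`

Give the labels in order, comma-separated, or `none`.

iv

i → no match
ii → no match
iii → no match — must start with 'rpr'
iv → match
v → no match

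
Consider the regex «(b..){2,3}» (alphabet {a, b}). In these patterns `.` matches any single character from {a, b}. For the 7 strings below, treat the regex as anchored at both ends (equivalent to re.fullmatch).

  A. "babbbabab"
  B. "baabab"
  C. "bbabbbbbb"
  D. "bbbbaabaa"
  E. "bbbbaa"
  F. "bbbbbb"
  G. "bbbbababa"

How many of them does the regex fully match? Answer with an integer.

6

A → match
B → match
C → match
D → match
E → match
F → match
G → no match
Total matched: 6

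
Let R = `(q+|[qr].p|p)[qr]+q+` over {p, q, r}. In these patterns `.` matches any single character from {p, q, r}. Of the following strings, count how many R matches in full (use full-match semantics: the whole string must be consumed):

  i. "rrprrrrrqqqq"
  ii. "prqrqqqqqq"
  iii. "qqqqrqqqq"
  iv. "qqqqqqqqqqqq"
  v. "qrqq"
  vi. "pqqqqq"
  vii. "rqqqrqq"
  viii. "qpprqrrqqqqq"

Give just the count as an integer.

7

i → match
ii → match
iii → match
iv → match
v → match
vi → match
vii → no match
viii → match
Total matched: 7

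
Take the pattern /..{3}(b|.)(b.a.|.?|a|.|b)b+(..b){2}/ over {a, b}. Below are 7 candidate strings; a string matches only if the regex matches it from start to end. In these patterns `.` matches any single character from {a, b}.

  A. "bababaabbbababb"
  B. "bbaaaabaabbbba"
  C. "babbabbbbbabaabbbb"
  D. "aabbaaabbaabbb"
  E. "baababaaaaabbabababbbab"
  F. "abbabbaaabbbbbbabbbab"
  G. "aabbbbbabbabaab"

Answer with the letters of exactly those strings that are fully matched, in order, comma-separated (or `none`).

A → no match
B → no match — must end with "b"
C → no match
D → no match
E → no match
F → match
G → no match

F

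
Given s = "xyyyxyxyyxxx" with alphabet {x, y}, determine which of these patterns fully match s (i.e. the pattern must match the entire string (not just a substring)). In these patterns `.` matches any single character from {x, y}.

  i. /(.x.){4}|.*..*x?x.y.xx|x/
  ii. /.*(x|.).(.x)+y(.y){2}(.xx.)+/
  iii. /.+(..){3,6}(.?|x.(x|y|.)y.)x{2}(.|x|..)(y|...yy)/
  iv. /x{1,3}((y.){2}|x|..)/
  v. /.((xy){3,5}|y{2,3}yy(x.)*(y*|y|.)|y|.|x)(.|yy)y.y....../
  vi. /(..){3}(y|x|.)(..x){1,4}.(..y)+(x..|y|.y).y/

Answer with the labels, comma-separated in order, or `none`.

i → match
ii → no match
iii → no match
iv → no match
v → match
vi → no match — must end with "y"

i, v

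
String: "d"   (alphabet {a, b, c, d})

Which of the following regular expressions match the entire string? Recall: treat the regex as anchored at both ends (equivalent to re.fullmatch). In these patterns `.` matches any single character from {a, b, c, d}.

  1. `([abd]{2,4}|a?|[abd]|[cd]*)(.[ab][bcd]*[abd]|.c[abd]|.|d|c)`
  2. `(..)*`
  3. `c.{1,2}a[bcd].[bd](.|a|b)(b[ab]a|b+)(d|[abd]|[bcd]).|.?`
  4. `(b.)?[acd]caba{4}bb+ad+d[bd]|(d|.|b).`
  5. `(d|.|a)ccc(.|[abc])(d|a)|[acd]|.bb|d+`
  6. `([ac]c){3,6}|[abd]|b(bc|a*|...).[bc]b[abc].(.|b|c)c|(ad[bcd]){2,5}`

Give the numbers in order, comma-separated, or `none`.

1, 3, 5, 6

1 → match
2 → no match
3 → match
4 → no match
5 → match
6 → match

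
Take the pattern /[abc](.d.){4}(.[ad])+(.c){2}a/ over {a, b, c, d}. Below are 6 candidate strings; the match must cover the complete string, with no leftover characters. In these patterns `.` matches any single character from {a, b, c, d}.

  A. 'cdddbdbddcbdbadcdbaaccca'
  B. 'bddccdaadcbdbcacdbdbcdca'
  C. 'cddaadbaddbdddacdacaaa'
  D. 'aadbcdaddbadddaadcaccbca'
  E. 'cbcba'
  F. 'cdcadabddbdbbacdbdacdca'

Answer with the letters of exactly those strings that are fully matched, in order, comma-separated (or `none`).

A → match
B → match
C → no match — must end with 'ca'
D → match
E → no match — must end with 'ca'
F → no match

A, B, D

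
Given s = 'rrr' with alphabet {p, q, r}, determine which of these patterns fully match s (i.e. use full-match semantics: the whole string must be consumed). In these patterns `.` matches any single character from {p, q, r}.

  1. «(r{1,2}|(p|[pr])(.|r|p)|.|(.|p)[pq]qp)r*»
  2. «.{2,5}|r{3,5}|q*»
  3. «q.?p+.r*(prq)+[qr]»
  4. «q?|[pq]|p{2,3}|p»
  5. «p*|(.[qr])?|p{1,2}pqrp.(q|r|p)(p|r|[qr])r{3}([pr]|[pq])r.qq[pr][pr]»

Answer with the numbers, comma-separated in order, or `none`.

1 → match
2 → match
3 → no match — must start with 'q'
4 → no match
5 → no match

1, 2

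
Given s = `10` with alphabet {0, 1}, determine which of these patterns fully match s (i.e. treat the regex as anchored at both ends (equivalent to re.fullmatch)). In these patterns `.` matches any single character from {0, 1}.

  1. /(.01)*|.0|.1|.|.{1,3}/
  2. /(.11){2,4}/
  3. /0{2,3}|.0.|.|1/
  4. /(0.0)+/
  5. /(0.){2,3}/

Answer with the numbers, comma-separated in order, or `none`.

1 → match
2 → no match — must end with `11`
3 → no match
4 → no match — must start with `0`
5 → no match — must start with `0`

1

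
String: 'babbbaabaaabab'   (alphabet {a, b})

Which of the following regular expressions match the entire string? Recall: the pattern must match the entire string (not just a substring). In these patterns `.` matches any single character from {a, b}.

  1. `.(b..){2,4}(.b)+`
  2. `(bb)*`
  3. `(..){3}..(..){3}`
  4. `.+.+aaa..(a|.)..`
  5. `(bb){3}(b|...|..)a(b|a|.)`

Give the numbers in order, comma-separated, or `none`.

1 → no match
2 → no match
3 → match
4 → no match
5 → no match — must start with 'bb'

3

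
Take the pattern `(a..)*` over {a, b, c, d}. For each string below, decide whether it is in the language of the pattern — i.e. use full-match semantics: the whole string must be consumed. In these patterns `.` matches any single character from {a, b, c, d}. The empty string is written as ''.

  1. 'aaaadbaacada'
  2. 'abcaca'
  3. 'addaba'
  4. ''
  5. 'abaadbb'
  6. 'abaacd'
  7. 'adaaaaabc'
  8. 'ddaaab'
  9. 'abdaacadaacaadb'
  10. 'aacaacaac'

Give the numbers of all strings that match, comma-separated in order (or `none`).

1, 2, 3, 4, 6, 7, 9, 10

1. 'aaaadbaacada' → match
2. 'abcaca' → match
3. 'addaba' → match
4. '' → match
5. 'abaadbb' → no match
6. 'abaacd' → match
7. 'adaaaaabc' → match
8. 'ddaaab' → no match
9 → match
10. 'aacaacaac' → match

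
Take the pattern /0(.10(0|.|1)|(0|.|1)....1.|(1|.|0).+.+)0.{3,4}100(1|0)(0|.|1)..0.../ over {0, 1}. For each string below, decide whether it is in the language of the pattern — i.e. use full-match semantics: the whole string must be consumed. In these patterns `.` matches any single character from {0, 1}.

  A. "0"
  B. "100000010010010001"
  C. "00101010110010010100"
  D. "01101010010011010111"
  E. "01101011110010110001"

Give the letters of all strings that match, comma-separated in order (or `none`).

A → no match
B → no match — must start with "0"
C → match
D → match
E → match

C, D, E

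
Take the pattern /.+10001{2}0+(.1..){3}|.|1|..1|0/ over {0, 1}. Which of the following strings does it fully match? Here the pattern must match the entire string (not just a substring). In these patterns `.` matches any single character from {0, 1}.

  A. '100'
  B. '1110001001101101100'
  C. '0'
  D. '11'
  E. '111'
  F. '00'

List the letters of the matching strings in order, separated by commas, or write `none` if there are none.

A → no match
B → no match
C → match
D → no match
E → match
F → no match

C, E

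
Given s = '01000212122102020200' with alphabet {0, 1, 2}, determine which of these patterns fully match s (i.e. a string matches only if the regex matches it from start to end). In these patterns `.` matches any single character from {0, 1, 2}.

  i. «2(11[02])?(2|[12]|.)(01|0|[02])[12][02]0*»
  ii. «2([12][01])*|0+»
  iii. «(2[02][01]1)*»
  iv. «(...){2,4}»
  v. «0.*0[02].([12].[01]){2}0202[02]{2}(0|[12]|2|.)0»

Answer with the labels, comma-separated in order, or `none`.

v

i → no match — must start with '2'
ii → no match
iii → no match
iv → no match
v → match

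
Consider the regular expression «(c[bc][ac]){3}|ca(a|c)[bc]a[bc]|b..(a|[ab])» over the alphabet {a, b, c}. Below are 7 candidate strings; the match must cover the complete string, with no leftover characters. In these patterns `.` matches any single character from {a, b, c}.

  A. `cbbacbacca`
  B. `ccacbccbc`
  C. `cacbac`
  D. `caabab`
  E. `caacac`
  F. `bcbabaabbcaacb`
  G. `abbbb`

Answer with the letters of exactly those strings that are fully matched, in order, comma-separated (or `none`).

B, C, D, E

A → no match
B → match
C → match
D → match
E → match
F → no match
G → no match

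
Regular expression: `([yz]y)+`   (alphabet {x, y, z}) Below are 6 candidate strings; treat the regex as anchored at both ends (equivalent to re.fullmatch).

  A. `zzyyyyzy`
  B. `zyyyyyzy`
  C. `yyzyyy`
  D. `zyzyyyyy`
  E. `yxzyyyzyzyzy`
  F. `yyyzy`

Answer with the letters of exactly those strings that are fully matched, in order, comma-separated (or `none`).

B, C, D

A → no match
B → match
C → match
D → match
E → no match
F → no match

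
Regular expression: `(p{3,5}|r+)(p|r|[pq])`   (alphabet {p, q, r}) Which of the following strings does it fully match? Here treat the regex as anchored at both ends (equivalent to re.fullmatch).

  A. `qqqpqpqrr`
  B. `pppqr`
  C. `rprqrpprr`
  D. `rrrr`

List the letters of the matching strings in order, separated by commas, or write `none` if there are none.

A → no match
B → no match
C → no match
D → match

D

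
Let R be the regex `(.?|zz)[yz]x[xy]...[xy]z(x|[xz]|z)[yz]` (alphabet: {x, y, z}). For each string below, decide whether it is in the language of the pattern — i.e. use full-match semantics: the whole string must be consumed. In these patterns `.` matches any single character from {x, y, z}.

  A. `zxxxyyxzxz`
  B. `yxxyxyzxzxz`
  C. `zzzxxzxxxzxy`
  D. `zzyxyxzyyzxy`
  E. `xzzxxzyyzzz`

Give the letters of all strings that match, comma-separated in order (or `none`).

A → match
B → no match
C → match
D → match
E → no match

A, C, D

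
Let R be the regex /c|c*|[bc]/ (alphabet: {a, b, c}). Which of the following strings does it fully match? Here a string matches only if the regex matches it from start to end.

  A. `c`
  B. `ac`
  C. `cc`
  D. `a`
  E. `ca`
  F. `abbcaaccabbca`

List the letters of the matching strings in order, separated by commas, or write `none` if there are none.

A, C

A → match
B → no match
C → match
D → no match
E → no match
F → no match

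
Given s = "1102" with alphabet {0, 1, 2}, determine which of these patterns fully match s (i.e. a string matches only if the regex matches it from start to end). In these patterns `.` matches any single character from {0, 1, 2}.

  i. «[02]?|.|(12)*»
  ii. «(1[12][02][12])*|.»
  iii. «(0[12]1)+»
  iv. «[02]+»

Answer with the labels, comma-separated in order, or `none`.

i → no match
ii → match
iii → no match — must start with "0"
iv → no match

ii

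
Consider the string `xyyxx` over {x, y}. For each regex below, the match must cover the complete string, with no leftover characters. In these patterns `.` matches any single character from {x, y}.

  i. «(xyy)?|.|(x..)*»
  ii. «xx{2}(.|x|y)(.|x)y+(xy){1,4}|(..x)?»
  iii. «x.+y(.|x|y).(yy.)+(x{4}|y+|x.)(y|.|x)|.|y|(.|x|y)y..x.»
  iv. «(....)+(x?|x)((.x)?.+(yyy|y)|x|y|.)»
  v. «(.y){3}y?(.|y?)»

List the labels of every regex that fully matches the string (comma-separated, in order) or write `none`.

i → no match
ii → no match
iii → no match
iv → match
v → no match

iv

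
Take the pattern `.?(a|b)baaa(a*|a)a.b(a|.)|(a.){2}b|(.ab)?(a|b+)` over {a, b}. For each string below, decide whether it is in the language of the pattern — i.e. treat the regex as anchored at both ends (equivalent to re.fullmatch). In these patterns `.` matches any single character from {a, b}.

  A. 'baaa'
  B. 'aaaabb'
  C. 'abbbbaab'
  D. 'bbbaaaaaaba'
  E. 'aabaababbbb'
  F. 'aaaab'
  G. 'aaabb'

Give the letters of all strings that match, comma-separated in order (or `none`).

A → no match
B → no match
C → no match
D → match
E → no match
F → match
G → match

D, F, G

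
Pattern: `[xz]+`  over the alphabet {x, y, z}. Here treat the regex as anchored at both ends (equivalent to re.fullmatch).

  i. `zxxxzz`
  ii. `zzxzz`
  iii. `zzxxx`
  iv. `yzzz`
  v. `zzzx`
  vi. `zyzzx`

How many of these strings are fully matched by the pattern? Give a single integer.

4

i → match
ii → match
iii → match
iv → no match
v → match
vi → no match
Total matched: 4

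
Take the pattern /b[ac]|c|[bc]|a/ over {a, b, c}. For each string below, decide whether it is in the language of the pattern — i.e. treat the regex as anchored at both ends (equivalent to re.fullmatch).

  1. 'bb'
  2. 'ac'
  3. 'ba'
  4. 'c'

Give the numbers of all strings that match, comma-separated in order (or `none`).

3, 4

1 → no match
2 → no match
3 → match
4 → match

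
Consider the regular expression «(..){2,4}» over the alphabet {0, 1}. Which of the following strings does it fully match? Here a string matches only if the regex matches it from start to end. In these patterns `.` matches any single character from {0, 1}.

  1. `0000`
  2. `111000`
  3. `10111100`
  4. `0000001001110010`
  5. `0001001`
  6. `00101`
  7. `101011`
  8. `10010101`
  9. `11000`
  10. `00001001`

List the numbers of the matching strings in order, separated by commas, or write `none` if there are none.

1 → match
2 → match
3 → match
4 → no match
5 → no match
6 → no match
7 → match
8 → match
9 → no match
10 → match

1, 2, 3, 7, 8, 10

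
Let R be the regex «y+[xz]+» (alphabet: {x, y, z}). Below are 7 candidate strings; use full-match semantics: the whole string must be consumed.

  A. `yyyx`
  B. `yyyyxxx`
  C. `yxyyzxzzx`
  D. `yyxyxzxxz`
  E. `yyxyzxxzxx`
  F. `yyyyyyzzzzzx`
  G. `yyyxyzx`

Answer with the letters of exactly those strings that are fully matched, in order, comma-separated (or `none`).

A, B, F

A. `yyyx` → match
B. `yyyyxxx` → match
C. `yxyyzxzzx` → no match
D. `yyxyxzxxz` → no match
E. `yyxyzxxzxx` → no match
F. `yyyyyyzzzzzx` → match
G. `yyyxyzx` → no match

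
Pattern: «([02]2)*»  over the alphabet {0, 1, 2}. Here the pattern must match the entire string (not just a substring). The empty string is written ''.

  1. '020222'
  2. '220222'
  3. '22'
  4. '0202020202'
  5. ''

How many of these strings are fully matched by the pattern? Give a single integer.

5

1. '020222' → match
2. '220222' → match
3. '22' → match
4. '0202020202' → match
5. '' → match
Total matched: 5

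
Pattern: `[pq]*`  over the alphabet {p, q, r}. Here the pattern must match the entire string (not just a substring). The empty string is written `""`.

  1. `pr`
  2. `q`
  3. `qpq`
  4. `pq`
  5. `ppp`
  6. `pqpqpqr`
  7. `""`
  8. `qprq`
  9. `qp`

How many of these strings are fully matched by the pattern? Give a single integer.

1 → no match
2 → match
3 → match
4 → match
5 → match
6 → no match
7 → match
8 → no match
9 → match
Total matched: 6

6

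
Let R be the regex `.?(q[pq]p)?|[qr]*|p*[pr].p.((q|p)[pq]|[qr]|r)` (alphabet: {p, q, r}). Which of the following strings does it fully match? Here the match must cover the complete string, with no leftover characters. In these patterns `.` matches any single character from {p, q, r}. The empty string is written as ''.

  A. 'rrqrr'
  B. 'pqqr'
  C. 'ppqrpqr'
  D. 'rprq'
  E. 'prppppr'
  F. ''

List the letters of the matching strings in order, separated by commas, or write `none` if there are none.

A, F

A → match
B → no match
C → no match
D → no match
E → no match
F → match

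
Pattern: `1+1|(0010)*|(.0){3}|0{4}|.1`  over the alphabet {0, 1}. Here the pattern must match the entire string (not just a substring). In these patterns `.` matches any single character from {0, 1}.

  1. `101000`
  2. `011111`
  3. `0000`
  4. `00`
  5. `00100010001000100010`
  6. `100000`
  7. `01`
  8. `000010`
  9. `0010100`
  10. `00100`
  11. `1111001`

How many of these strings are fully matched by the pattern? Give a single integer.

6

1 → match
2 → no match
3 → match
4 → no match
5 → match
6 → match
7 → match
8 → match
9 → no match
10 → no match
11 → no match
Total matched: 6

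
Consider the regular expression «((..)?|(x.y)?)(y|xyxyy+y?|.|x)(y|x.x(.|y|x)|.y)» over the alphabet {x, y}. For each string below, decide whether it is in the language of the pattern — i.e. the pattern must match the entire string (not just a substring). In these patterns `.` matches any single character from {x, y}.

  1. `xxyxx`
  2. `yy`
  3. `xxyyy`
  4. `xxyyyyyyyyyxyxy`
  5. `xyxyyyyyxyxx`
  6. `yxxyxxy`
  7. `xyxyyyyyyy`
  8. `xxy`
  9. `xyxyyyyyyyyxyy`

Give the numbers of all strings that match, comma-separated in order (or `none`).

1, 2, 3, 5, 7, 8

1 → match
2 → match
3 → match
4 → no match
5 → match
6 → no match
7 → match
8 → match
9 → no match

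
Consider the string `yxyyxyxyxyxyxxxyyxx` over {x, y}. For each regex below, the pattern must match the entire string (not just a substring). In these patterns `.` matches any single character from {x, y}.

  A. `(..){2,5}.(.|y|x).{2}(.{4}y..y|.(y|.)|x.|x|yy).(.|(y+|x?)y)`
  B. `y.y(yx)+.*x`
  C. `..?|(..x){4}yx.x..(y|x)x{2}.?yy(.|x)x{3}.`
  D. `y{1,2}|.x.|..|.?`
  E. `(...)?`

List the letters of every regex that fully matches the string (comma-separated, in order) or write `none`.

A → no match
B → match
C → no match
D → no match
E → no match

B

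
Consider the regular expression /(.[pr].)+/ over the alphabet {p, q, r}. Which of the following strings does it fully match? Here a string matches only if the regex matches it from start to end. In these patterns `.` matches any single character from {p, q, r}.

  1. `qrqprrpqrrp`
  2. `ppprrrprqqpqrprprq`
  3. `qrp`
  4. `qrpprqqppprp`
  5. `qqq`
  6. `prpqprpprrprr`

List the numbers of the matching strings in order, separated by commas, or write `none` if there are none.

1 → no match
2 → match
3 → match
4 → match
5 → no match
6 → no match

2, 3, 4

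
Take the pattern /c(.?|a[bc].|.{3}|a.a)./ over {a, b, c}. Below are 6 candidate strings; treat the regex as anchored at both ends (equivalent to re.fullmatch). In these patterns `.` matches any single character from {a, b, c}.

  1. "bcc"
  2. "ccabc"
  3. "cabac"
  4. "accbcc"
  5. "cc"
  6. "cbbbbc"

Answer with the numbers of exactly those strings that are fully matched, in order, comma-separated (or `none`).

1 → no match — must start with "c"
2 → match
3 → match
4 → no match — must start with "c"
5 → match
6 → no match

2, 3, 5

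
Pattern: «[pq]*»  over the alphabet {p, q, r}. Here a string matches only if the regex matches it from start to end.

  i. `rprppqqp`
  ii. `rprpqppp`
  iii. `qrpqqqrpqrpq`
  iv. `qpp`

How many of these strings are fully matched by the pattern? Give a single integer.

1

i → no match
ii → no match
iii → no match
iv → match
Total matched: 1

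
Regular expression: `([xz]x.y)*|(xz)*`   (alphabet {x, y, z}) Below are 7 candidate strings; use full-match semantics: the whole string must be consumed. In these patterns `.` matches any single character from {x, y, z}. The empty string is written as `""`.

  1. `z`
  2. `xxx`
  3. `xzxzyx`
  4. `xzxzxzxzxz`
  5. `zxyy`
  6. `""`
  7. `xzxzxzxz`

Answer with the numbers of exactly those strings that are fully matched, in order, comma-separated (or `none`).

4, 5, 6, 7

1 → no match
2 → no match
3 → no match
4 → match
5 → match
6 → match
7 → match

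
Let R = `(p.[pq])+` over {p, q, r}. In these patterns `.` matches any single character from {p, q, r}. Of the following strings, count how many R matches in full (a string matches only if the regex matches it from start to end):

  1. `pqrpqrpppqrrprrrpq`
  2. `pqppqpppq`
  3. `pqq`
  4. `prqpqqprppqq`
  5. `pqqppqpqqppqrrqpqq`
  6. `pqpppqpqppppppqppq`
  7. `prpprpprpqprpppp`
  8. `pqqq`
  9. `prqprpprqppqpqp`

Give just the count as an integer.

5

1 → no match
2. `pqppqpppq` → match
3. `pqq` → match
4. `prqpqqprppqq` → match
5 → no match
6 → match
7 → no match
8. `pqqq` → no match
9 → match
Total matched: 5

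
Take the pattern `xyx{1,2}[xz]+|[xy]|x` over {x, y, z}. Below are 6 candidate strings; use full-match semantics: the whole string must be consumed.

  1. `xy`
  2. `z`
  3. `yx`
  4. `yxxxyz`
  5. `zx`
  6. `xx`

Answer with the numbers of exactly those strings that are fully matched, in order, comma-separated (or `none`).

none

1 → no match
2 → no match
3 → no match
4 → no match
5 → no match
6 → no match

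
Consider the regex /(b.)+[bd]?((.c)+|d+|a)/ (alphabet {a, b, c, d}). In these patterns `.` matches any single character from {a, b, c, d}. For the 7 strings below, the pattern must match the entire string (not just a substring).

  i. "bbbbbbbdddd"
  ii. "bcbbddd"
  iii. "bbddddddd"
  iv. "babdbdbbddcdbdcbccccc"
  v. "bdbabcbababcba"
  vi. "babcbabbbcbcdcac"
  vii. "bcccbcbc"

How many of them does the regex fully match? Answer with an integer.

i → match
ii → match
iii → match
iv → no match
v → match
vi → match
vii → match
Total matched: 6

6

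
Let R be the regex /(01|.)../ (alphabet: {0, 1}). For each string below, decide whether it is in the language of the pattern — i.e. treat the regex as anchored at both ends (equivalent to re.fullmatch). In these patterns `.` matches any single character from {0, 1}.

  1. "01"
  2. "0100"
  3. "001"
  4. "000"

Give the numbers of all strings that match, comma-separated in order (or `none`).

2, 3, 4

1. "01" → no match
2. "0100" → match
3. "001" → match
4. "000" → match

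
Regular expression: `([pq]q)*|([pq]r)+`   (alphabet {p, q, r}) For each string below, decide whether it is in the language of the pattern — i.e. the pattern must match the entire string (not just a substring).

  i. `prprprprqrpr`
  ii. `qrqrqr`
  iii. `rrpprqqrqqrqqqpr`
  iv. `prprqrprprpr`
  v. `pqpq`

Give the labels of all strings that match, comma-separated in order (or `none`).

i → match
ii → match
iii → no match
iv → match
v → match

i, ii, iv, v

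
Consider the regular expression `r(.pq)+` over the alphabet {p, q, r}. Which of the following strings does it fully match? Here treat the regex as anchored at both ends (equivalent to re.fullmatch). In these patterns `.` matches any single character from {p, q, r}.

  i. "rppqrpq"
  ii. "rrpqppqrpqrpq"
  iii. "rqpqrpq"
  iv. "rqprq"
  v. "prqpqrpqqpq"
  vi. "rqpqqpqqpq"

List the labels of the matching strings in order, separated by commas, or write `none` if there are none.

i, ii, iii, vi

i → match
ii → match
iii → match
iv → no match — must end with "pq"
v → no match — must start with "r"
vi → match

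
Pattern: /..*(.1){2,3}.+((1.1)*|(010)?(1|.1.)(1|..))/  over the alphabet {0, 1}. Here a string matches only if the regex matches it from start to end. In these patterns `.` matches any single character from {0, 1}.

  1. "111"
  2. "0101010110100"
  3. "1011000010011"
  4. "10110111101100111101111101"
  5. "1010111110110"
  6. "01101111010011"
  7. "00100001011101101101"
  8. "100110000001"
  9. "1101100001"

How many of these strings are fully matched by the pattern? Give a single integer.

1 → no match
2 → match
3 → no match
4 → match
5 → match
6 → match
7 → match
8 → no match
9 → no match
Total matched: 5

5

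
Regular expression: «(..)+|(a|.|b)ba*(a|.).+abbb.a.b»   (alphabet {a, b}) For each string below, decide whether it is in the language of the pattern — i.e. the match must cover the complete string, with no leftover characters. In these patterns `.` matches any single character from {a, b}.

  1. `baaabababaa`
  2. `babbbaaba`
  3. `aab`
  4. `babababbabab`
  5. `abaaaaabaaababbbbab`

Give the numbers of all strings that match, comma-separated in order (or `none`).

4

1 → no match
2 → no match
3 → no match
4 → match
5 → no match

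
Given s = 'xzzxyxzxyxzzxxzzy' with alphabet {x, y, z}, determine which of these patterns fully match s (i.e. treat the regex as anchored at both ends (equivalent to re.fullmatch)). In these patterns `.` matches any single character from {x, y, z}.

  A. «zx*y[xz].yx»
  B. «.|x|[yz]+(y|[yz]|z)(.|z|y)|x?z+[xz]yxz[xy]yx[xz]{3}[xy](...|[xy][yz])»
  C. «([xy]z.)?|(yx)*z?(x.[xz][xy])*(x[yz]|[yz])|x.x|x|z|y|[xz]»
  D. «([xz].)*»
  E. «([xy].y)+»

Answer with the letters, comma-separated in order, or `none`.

A → no match — must start with 'z'
B → match
C → no match
D → no match
E → no match

B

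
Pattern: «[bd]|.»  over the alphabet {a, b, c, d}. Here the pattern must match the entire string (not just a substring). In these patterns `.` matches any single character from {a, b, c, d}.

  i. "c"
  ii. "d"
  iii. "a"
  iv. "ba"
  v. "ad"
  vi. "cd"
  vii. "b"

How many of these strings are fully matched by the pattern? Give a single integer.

i → match
ii → match
iii → match
iv → no match
v → no match
vi → no match
vii → match
Total matched: 4

4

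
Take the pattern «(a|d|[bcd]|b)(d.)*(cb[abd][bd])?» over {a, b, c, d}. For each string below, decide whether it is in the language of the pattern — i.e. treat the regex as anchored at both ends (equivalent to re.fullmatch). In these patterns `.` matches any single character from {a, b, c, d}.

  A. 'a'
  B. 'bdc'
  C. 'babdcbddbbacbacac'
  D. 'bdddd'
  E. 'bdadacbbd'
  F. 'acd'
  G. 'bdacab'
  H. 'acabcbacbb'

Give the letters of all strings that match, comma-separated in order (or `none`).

A → match
B → match
C → no match
D → match
E → match
F → no match
G → no match
H → no match

A, B, D, E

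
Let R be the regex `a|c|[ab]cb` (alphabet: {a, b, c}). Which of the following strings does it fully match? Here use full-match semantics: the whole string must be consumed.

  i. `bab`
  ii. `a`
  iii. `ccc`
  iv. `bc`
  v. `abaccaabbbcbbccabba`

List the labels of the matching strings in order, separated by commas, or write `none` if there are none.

ii

i → no match
ii → match
iii → no match
iv → no match
v → no match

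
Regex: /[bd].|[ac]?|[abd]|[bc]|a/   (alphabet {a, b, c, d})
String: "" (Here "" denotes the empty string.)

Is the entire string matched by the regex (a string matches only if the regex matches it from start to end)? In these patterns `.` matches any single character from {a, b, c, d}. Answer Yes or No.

Yes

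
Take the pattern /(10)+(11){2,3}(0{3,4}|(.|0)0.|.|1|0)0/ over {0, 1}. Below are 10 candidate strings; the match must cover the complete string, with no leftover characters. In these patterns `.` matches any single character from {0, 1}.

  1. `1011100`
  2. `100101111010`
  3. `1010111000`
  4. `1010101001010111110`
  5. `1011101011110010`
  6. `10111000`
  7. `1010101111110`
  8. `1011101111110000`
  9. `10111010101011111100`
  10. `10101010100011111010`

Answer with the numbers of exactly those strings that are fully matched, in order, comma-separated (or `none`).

1 → no match
2 → no match
3 → no match
4 → no match
5 → no match
6 → no match
7 → no match
8 → no match
9 → no match
10 → no match

none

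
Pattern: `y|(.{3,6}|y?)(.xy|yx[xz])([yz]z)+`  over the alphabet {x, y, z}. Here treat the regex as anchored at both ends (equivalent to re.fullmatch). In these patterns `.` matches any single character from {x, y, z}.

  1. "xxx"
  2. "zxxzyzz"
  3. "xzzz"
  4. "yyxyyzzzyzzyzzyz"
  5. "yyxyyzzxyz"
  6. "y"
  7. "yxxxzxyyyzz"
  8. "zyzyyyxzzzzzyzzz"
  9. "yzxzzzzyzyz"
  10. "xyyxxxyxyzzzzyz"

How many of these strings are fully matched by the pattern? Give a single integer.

1. "xxx" → no match
2. "zxxzyzz" → no match
3. "xzzz" → no match
4 → no match
5. "yyxyyzzxyz" → no match
6. "y" → match
7. "yxxxzxyyyzz" → no match
8 → match
9. "yzxzzzzyzyz" → no match
10 → match
Total matched: 3

3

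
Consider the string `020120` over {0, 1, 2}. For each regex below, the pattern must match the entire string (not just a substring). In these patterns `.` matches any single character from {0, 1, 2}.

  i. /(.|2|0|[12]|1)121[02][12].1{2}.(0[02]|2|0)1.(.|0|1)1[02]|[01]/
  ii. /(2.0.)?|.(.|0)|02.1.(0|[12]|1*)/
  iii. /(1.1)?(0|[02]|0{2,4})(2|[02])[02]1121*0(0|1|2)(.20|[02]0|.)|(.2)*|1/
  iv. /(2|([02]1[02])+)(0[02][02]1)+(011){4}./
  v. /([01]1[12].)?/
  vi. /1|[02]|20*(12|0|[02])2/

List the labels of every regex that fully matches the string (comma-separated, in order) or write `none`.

i → no match
ii → match
iii → no match
iv → no match
v → no match
vi → no match

ii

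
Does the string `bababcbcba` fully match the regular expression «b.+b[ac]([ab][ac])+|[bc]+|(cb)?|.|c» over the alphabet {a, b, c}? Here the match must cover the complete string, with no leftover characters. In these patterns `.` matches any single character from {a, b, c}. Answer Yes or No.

Yes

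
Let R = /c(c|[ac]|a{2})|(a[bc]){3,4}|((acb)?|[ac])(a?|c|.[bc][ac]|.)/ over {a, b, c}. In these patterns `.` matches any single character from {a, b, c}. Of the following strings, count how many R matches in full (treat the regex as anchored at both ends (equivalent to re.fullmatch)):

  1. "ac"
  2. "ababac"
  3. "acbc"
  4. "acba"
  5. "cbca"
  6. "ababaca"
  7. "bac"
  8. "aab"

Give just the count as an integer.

5

1. "ac" → match
2. "ababac" → match
3. "acbc" → match
4. "acba" → match
5. "cbca" → match
6. "ababaca" → no match
7. "bac" → no match
8. "aab" → no match
Total matched: 5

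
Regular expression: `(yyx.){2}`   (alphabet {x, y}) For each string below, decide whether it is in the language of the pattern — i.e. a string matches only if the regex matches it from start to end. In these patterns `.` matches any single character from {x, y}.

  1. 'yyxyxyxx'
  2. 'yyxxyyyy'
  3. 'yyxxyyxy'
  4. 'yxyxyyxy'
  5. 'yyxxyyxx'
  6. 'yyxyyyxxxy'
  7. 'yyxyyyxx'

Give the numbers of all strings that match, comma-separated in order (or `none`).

1 → no match
2 → no match
3 → match
4 → no match — must start with 'yyx'
5 → match
6 → no match
7 → match

3, 5, 7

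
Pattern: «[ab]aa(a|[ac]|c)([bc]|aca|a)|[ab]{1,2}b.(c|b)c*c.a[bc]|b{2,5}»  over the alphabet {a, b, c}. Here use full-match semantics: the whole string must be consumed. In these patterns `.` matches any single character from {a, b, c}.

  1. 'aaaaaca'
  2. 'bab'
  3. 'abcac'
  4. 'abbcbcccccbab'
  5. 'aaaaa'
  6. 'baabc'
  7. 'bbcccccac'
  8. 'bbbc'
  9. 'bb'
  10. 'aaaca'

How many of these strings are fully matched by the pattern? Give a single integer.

1. 'aaaaaca' → match
2. 'bab' → no match
3. 'abcac' → no match
4 → match
5. 'aaaaa' → match
6. 'baabc' → no match
7. 'bbcccccac' → match
8. 'bbbc' → no match
9. 'bb' → match
10. 'aaaca' → match
Total matched: 6

6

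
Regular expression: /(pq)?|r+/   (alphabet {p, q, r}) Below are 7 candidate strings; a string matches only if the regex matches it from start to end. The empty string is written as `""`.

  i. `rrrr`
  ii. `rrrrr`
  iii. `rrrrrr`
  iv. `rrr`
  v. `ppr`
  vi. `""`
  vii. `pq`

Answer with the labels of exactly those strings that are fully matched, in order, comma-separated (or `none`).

i, ii, iii, iv, vi, vii

i. `rrrr` → match
ii. `rrrrr` → match
iii. `rrrrrr` → match
iv. `rrr` → match
v. `ppr` → no match
vi. `""` → match
vii. `pq` → match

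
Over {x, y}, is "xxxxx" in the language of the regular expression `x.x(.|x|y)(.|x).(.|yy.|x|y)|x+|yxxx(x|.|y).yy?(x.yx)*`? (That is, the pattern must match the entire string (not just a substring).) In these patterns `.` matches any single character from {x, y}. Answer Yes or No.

Yes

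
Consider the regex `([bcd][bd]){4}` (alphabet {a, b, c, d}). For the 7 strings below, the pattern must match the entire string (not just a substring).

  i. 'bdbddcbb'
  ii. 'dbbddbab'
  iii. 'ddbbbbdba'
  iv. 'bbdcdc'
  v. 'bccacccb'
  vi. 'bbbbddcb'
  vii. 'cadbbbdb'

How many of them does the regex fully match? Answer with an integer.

1

i → no match
ii → no match
iii → no match
iv → no match
v → no match
vi → match
vii → no match
Total matched: 1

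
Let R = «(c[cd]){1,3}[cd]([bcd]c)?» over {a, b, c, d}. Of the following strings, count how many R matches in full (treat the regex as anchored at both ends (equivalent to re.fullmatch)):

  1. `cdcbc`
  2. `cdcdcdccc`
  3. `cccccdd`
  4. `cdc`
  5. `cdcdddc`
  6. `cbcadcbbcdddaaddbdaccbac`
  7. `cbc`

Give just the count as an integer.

5

1 → match
2 → match
3 → match
4 → match
5 → match
6 → no match
7 → no match
Total matched: 5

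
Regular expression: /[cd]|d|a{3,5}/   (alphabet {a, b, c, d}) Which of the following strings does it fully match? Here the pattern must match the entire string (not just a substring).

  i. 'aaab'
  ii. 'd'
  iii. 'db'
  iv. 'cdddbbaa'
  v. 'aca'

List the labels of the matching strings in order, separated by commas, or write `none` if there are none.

ii

i → no match
ii → match
iii → no match
iv → no match
v → no match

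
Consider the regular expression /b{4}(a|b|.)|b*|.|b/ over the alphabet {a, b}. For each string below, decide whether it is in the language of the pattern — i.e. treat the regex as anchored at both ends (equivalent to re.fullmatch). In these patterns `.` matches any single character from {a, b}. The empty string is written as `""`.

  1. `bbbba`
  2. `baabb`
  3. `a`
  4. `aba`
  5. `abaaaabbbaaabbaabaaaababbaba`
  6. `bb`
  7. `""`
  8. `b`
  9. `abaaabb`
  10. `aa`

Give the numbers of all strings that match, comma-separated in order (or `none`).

1, 3, 6, 7, 8

1. `bbbba` → match
2. `baabb` → no match
3. `a` → match
4. `aba` → no match
5 → no match
6. `bb` → match
7. `""` → match
8. `b` → match
9. `abaaabb` → no match
10. `aa` → no match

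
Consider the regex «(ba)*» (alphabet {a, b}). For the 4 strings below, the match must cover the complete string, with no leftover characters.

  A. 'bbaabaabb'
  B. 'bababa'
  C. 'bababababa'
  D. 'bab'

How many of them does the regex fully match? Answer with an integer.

A. 'bbaabaabb' → no match
B. 'bababa' → match
C. 'bababababa' → match
D. 'bab' → no match
Total matched: 2

2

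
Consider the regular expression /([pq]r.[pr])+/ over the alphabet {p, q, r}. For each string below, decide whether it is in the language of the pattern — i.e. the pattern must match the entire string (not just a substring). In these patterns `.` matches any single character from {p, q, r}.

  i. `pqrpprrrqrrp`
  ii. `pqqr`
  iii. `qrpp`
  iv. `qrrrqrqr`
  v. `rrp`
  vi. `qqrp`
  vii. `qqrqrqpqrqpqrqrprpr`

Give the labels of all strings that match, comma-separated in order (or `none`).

iii, iv

i → no match
ii → no match
iii → match
iv → match
v → no match
vi → no match
vii → no match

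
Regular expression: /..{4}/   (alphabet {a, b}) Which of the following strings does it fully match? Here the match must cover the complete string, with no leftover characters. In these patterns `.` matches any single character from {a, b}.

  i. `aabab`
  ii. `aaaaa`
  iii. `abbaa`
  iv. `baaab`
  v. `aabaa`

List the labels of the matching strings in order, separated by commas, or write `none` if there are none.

i, ii, iii, iv, v

i → match
ii → match
iii → match
iv → match
v → match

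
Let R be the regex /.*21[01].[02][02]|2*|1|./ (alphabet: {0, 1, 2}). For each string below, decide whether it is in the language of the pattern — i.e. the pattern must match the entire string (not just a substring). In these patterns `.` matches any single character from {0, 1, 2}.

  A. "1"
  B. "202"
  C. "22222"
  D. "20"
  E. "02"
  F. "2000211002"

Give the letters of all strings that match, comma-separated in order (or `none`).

A, C, F

A → match
B → no match
C → match
D → no match
E → no match
F → match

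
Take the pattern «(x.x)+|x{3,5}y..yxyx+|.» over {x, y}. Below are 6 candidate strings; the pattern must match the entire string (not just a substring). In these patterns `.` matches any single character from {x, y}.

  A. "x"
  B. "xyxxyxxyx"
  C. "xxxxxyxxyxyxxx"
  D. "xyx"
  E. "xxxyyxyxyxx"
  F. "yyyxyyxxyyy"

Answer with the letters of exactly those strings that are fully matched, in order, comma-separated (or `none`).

A, B, C, D, E

A → match
B → match
C → match
D → match
E → match
F → no match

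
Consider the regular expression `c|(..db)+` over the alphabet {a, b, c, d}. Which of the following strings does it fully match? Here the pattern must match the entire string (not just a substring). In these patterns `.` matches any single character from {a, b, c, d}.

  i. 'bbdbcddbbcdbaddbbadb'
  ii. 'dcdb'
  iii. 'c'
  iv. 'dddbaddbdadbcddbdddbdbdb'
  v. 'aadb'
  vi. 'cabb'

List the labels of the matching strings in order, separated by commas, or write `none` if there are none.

i, ii, iii, iv, v

i → match
ii → match
iii → match
iv → match
v → match
vi → no match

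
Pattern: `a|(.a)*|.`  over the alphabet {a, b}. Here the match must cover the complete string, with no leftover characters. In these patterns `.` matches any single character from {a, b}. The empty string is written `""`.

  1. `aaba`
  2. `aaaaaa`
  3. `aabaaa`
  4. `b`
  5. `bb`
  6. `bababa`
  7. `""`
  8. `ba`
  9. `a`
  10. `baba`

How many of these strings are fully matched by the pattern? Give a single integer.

9

1 → match
2 → match
3 → match
4 → match
5 → no match
6 → match
7 → match
8 → match
9 → match
10 → match
Total matched: 9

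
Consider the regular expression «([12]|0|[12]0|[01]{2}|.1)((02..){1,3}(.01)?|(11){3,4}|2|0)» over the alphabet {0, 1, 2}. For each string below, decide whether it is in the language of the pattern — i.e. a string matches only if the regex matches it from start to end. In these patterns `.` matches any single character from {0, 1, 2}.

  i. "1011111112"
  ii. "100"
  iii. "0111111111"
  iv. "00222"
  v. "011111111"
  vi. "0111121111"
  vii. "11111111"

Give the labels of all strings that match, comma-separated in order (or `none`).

ii, iii, iv, v, vii

i. "1011111112" → no match
ii. "100" → match
iii. "0111111111" → match
iv. "00222" → match
v. "011111111" → match
vi. "0111121111" → no match
vii. "11111111" → match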